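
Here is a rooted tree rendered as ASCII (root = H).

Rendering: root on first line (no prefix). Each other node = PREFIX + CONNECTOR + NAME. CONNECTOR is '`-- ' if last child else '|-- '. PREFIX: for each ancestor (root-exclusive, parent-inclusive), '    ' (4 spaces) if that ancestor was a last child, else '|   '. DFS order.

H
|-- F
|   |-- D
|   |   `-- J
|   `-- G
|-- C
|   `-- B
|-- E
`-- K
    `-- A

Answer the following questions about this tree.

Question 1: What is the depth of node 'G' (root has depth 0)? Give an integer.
Path from root to G: H -> F -> G
Depth = number of edges = 2

Answer: 2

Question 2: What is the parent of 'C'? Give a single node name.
Answer: H

Derivation:
Scan adjacency: C appears as child of H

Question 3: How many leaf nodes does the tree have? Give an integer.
Answer: 5

Derivation:
Leaves (nodes with no children): A, B, E, G, J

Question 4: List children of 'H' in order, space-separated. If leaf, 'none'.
Node H's children (from adjacency): F, C, E, K

Answer: F C E K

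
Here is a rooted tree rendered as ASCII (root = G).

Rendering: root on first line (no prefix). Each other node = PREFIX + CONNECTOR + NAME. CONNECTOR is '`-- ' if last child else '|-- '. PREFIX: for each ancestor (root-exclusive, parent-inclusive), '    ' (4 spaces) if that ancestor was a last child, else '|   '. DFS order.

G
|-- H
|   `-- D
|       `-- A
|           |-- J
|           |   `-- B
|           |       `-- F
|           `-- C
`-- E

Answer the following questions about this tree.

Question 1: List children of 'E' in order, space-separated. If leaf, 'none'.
Node E's children (from adjacency): (leaf)

Answer: none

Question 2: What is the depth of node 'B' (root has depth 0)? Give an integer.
Answer: 5

Derivation:
Path from root to B: G -> H -> D -> A -> J -> B
Depth = number of edges = 5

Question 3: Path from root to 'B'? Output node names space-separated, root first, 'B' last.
Answer: G H D A J B

Derivation:
Walk down from root: G -> H -> D -> A -> J -> B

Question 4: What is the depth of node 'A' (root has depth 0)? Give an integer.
Answer: 3

Derivation:
Path from root to A: G -> H -> D -> A
Depth = number of edges = 3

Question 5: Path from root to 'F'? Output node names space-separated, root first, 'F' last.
Answer: G H D A J B F

Derivation:
Walk down from root: G -> H -> D -> A -> J -> B -> F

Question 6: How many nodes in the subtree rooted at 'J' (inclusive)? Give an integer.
Subtree rooted at J contains: B, F, J
Count = 3

Answer: 3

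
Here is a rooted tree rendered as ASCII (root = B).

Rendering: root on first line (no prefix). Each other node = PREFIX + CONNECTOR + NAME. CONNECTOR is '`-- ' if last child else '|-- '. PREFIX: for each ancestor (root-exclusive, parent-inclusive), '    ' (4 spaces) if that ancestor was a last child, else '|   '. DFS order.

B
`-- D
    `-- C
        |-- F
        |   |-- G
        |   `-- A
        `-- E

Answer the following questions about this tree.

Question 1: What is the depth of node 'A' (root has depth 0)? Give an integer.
Answer: 4

Derivation:
Path from root to A: B -> D -> C -> F -> A
Depth = number of edges = 4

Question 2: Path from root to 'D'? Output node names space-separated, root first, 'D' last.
Answer: B D

Derivation:
Walk down from root: B -> D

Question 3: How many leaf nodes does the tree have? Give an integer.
Answer: 3

Derivation:
Leaves (nodes with no children): A, E, G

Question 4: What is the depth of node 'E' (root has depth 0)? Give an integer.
Path from root to E: B -> D -> C -> E
Depth = number of edges = 3

Answer: 3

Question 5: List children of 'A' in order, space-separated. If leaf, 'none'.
Node A's children (from adjacency): (leaf)

Answer: none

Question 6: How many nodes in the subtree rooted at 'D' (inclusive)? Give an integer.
Answer: 6

Derivation:
Subtree rooted at D contains: A, C, D, E, F, G
Count = 6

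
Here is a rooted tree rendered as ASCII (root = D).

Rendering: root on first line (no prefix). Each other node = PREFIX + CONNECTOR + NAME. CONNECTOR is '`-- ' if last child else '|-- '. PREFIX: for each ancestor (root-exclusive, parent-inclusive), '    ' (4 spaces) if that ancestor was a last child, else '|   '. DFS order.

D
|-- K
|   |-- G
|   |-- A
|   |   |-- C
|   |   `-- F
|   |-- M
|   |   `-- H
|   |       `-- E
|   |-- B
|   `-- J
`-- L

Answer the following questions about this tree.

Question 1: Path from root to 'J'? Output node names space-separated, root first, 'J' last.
Walk down from root: D -> K -> J

Answer: D K J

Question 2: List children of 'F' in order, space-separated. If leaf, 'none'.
Answer: none

Derivation:
Node F's children (from adjacency): (leaf)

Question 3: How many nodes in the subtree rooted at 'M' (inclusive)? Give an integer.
Subtree rooted at M contains: E, H, M
Count = 3

Answer: 3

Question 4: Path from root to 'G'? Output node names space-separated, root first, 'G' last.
Walk down from root: D -> K -> G

Answer: D K G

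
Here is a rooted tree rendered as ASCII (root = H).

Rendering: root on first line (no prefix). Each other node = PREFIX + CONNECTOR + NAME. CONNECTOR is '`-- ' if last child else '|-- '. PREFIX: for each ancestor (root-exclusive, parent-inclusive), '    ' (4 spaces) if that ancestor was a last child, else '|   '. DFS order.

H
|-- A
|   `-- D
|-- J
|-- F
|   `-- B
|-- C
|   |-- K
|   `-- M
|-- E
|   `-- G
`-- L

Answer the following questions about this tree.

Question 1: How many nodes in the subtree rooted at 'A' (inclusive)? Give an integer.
Answer: 2

Derivation:
Subtree rooted at A contains: A, D
Count = 2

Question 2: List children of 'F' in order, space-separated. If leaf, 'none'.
Node F's children (from adjacency): B

Answer: B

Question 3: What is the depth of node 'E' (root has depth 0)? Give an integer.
Path from root to E: H -> E
Depth = number of edges = 1

Answer: 1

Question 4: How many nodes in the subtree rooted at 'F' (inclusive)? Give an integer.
Subtree rooted at F contains: B, F
Count = 2

Answer: 2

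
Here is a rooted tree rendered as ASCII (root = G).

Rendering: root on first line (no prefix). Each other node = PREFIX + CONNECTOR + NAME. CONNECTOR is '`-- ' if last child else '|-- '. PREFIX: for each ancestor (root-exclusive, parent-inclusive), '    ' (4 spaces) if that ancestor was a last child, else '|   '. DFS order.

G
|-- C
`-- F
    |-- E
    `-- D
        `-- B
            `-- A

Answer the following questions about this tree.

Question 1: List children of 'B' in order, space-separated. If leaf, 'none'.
Node B's children (from adjacency): A

Answer: A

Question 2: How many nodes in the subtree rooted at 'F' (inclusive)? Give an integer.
Answer: 5

Derivation:
Subtree rooted at F contains: A, B, D, E, F
Count = 5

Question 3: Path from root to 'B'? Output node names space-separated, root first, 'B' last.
Walk down from root: G -> F -> D -> B

Answer: G F D B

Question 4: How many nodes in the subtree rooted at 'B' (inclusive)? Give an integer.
Subtree rooted at B contains: A, B
Count = 2

Answer: 2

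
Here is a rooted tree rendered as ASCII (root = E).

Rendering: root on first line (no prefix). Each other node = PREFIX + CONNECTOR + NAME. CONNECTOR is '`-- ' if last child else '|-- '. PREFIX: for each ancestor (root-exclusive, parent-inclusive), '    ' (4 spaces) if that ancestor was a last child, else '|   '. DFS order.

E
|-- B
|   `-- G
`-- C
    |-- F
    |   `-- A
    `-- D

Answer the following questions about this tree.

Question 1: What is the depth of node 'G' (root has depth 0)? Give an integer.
Path from root to G: E -> B -> G
Depth = number of edges = 2

Answer: 2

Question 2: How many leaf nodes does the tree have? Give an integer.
Answer: 3

Derivation:
Leaves (nodes with no children): A, D, G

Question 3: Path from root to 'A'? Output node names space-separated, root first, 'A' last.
Walk down from root: E -> C -> F -> A

Answer: E C F A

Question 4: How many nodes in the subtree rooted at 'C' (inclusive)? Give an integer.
Subtree rooted at C contains: A, C, D, F
Count = 4

Answer: 4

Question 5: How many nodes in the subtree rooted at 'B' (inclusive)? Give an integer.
Answer: 2

Derivation:
Subtree rooted at B contains: B, G
Count = 2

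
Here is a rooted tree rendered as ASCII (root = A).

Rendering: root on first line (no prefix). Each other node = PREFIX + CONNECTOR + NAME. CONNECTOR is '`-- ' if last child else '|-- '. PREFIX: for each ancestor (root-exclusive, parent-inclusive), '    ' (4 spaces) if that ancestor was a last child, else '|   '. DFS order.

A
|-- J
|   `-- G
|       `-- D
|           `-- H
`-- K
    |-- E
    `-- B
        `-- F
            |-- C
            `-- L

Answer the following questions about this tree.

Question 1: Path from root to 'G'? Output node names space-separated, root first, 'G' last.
Answer: A J G

Derivation:
Walk down from root: A -> J -> G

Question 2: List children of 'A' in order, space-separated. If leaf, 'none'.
Node A's children (from adjacency): J, K

Answer: J K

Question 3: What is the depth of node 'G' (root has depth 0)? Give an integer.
Answer: 2

Derivation:
Path from root to G: A -> J -> G
Depth = number of edges = 2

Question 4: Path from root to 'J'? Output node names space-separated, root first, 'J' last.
Answer: A J

Derivation:
Walk down from root: A -> J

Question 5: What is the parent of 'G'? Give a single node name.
Answer: J

Derivation:
Scan adjacency: G appears as child of J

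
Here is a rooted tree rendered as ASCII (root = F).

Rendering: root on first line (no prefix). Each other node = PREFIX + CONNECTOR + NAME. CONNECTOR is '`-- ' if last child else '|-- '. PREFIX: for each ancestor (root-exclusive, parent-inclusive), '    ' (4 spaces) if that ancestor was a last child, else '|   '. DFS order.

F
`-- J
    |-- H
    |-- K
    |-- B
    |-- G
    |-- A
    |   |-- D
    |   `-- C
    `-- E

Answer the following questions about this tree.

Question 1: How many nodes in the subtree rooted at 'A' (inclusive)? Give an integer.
Subtree rooted at A contains: A, C, D
Count = 3

Answer: 3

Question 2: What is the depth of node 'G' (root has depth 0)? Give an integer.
Path from root to G: F -> J -> G
Depth = number of edges = 2

Answer: 2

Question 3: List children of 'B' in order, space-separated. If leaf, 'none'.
Answer: none

Derivation:
Node B's children (from adjacency): (leaf)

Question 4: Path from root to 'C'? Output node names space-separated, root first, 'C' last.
Answer: F J A C

Derivation:
Walk down from root: F -> J -> A -> C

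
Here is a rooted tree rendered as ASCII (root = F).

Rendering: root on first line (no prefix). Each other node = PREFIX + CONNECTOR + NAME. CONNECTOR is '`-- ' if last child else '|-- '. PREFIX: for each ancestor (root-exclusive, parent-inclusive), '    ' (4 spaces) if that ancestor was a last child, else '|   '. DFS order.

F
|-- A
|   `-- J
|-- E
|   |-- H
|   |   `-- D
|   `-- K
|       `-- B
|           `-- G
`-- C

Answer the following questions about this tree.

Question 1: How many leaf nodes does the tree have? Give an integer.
Answer: 4

Derivation:
Leaves (nodes with no children): C, D, G, J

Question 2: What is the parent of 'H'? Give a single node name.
Scan adjacency: H appears as child of E

Answer: E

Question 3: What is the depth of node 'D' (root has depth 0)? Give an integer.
Path from root to D: F -> E -> H -> D
Depth = number of edges = 3

Answer: 3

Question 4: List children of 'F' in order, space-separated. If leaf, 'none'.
Node F's children (from adjacency): A, E, C

Answer: A E C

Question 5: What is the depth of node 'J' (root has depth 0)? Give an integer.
Path from root to J: F -> A -> J
Depth = number of edges = 2

Answer: 2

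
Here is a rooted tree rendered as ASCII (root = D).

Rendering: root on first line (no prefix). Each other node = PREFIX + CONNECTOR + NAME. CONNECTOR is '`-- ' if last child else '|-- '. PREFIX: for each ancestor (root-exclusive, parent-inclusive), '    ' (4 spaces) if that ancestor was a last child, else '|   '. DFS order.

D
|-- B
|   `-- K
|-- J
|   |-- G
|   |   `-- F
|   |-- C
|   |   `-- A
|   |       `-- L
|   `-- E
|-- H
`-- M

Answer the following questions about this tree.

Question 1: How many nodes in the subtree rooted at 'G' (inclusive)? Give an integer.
Answer: 2

Derivation:
Subtree rooted at G contains: F, G
Count = 2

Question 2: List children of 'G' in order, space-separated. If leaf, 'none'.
Answer: F

Derivation:
Node G's children (from adjacency): F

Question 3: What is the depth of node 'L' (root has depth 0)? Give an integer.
Path from root to L: D -> J -> C -> A -> L
Depth = number of edges = 4

Answer: 4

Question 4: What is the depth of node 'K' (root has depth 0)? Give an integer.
Path from root to K: D -> B -> K
Depth = number of edges = 2

Answer: 2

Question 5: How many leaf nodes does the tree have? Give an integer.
Answer: 6

Derivation:
Leaves (nodes with no children): E, F, H, K, L, M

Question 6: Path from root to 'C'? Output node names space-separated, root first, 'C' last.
Walk down from root: D -> J -> C

Answer: D J C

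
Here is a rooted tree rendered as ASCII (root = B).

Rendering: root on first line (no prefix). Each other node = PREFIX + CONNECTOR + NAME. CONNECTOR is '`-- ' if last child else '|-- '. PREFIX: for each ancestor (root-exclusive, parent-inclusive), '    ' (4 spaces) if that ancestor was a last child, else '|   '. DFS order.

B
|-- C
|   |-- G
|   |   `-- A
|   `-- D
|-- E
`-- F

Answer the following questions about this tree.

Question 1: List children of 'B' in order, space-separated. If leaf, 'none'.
Node B's children (from adjacency): C, E, F

Answer: C E F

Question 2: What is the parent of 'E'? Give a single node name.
Answer: B

Derivation:
Scan adjacency: E appears as child of B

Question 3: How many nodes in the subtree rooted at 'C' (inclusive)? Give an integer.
Answer: 4

Derivation:
Subtree rooted at C contains: A, C, D, G
Count = 4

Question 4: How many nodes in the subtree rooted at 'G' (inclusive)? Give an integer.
Answer: 2

Derivation:
Subtree rooted at G contains: A, G
Count = 2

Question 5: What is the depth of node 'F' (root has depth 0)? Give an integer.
Path from root to F: B -> F
Depth = number of edges = 1

Answer: 1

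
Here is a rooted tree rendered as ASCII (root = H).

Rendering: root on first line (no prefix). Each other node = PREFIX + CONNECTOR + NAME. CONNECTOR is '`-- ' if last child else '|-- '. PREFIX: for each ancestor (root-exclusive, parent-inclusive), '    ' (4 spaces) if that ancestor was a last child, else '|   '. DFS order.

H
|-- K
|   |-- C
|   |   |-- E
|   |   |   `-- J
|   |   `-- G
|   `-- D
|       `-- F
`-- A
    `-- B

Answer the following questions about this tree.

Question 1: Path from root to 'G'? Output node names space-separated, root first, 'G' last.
Answer: H K C G

Derivation:
Walk down from root: H -> K -> C -> G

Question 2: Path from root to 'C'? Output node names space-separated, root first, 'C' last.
Walk down from root: H -> K -> C

Answer: H K C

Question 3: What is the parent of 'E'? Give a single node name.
Answer: C

Derivation:
Scan adjacency: E appears as child of C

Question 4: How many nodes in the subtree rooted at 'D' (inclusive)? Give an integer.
Answer: 2

Derivation:
Subtree rooted at D contains: D, F
Count = 2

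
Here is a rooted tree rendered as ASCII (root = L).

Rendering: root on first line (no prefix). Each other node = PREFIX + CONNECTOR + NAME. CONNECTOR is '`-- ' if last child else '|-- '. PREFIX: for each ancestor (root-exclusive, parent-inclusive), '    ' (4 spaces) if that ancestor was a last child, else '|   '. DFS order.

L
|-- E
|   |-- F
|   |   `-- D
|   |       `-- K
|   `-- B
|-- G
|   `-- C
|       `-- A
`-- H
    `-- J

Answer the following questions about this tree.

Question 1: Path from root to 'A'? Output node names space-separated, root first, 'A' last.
Walk down from root: L -> G -> C -> A

Answer: L G C A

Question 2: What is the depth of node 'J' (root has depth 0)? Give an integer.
Path from root to J: L -> H -> J
Depth = number of edges = 2

Answer: 2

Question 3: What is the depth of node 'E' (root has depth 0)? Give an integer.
Path from root to E: L -> E
Depth = number of edges = 1

Answer: 1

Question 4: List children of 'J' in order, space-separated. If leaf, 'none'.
Node J's children (from adjacency): (leaf)

Answer: none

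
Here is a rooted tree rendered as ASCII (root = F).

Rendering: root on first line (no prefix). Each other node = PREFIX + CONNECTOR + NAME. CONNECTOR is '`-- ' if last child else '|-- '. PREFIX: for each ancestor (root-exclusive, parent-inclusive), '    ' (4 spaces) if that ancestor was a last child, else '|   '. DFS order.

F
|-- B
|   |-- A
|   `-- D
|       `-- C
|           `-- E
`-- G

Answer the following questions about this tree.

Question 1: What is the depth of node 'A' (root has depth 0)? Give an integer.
Answer: 2

Derivation:
Path from root to A: F -> B -> A
Depth = number of edges = 2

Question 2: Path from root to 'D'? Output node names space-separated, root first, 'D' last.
Walk down from root: F -> B -> D

Answer: F B D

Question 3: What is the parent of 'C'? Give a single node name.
Answer: D

Derivation:
Scan adjacency: C appears as child of D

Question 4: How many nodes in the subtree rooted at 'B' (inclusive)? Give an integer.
Subtree rooted at B contains: A, B, C, D, E
Count = 5

Answer: 5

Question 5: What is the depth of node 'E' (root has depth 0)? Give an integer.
Path from root to E: F -> B -> D -> C -> E
Depth = number of edges = 4

Answer: 4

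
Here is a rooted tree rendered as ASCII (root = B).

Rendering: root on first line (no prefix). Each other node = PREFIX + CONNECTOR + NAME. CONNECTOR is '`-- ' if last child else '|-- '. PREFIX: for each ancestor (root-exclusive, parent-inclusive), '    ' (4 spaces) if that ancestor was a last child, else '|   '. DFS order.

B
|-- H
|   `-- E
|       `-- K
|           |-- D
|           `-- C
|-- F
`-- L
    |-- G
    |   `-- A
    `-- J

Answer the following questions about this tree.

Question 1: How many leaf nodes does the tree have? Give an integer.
Leaves (nodes with no children): A, C, D, F, J

Answer: 5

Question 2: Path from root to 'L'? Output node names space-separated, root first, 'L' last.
Answer: B L

Derivation:
Walk down from root: B -> L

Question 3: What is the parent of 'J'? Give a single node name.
Scan adjacency: J appears as child of L

Answer: L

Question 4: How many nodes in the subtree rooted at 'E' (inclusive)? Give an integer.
Answer: 4

Derivation:
Subtree rooted at E contains: C, D, E, K
Count = 4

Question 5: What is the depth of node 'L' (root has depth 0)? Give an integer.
Answer: 1

Derivation:
Path from root to L: B -> L
Depth = number of edges = 1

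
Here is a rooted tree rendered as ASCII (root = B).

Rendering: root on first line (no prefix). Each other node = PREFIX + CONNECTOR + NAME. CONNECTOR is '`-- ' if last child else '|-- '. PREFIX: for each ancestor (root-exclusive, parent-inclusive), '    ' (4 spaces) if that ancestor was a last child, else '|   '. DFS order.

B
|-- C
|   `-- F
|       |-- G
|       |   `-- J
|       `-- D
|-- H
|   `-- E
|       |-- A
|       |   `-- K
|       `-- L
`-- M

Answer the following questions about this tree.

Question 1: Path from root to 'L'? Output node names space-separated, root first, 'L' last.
Walk down from root: B -> H -> E -> L

Answer: B H E L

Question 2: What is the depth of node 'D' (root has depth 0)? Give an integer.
Path from root to D: B -> C -> F -> D
Depth = number of edges = 3

Answer: 3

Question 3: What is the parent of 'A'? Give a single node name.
Scan adjacency: A appears as child of E

Answer: E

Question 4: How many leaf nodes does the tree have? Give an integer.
Answer: 5

Derivation:
Leaves (nodes with no children): D, J, K, L, M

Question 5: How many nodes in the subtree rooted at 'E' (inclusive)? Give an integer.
Subtree rooted at E contains: A, E, K, L
Count = 4

Answer: 4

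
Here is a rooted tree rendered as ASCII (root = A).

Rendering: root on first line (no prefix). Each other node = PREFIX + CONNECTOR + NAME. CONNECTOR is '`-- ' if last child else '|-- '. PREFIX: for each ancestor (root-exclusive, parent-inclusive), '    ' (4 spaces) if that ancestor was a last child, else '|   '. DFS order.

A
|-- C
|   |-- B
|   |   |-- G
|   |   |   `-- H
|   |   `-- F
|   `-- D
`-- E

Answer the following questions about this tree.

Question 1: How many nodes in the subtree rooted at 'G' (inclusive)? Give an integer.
Answer: 2

Derivation:
Subtree rooted at G contains: G, H
Count = 2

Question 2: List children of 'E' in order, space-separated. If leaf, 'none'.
Answer: none

Derivation:
Node E's children (from adjacency): (leaf)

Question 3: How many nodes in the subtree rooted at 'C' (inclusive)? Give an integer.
Answer: 6

Derivation:
Subtree rooted at C contains: B, C, D, F, G, H
Count = 6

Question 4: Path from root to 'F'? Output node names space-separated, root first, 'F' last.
Walk down from root: A -> C -> B -> F

Answer: A C B F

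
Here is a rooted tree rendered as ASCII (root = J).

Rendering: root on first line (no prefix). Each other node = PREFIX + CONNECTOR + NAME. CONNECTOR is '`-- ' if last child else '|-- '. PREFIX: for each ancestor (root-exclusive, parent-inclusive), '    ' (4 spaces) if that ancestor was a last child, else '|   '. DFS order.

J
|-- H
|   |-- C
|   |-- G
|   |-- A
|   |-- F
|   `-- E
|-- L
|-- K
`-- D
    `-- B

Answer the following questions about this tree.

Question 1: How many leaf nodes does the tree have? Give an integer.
Answer: 8

Derivation:
Leaves (nodes with no children): A, B, C, E, F, G, K, L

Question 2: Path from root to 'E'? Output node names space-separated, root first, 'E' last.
Answer: J H E

Derivation:
Walk down from root: J -> H -> E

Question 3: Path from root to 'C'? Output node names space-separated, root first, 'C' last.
Walk down from root: J -> H -> C

Answer: J H C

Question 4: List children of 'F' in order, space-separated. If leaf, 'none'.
Node F's children (from adjacency): (leaf)

Answer: none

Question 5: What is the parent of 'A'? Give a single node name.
Answer: H

Derivation:
Scan adjacency: A appears as child of H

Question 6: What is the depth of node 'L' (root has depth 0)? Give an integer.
Answer: 1

Derivation:
Path from root to L: J -> L
Depth = number of edges = 1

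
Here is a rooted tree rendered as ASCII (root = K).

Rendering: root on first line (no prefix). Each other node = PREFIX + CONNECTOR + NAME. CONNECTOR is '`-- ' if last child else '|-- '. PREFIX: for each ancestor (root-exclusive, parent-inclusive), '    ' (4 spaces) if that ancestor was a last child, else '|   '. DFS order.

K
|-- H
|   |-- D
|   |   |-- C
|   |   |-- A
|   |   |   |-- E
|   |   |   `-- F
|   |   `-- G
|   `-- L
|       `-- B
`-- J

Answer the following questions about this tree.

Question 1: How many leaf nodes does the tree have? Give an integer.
Answer: 6

Derivation:
Leaves (nodes with no children): B, C, E, F, G, J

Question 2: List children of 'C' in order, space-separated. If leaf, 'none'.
Node C's children (from adjacency): (leaf)

Answer: none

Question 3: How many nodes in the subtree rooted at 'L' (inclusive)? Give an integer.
Subtree rooted at L contains: B, L
Count = 2

Answer: 2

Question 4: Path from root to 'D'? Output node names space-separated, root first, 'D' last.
Answer: K H D

Derivation:
Walk down from root: K -> H -> D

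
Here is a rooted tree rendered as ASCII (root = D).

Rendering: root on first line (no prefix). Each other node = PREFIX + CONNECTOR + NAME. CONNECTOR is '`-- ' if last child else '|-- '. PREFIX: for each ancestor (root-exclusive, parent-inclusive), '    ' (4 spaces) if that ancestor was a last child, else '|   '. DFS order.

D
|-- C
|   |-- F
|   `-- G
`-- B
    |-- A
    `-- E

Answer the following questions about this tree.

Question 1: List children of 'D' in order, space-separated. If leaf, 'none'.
Node D's children (from adjacency): C, B

Answer: C B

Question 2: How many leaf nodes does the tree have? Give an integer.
Answer: 4

Derivation:
Leaves (nodes with no children): A, E, F, G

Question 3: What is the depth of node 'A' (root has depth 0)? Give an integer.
Answer: 2

Derivation:
Path from root to A: D -> B -> A
Depth = number of edges = 2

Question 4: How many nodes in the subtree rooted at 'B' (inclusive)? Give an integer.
Subtree rooted at B contains: A, B, E
Count = 3

Answer: 3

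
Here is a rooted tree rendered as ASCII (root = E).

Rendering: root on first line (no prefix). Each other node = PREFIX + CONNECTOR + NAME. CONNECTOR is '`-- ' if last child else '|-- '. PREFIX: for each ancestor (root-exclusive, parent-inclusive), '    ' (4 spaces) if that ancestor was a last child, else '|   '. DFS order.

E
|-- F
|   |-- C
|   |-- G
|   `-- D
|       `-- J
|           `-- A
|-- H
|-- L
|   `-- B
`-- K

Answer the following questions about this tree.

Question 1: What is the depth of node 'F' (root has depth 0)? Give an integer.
Path from root to F: E -> F
Depth = number of edges = 1

Answer: 1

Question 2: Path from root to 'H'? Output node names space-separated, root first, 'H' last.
Walk down from root: E -> H

Answer: E H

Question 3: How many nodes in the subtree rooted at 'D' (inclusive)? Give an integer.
Subtree rooted at D contains: A, D, J
Count = 3

Answer: 3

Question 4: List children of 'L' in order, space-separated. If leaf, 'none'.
Answer: B

Derivation:
Node L's children (from adjacency): B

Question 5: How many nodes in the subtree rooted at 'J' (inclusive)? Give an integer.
Subtree rooted at J contains: A, J
Count = 2

Answer: 2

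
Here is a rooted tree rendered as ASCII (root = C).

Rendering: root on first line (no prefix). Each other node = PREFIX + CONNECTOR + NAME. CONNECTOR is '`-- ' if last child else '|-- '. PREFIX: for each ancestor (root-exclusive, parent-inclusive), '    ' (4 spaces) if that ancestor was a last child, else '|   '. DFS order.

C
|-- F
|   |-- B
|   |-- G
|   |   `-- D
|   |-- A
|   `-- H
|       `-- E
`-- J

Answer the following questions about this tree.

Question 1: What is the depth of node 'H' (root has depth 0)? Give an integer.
Answer: 2

Derivation:
Path from root to H: C -> F -> H
Depth = number of edges = 2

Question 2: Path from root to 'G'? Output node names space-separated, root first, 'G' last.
Answer: C F G

Derivation:
Walk down from root: C -> F -> G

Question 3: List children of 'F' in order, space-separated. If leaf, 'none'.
Node F's children (from adjacency): B, G, A, H

Answer: B G A H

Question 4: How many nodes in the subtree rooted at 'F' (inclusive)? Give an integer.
Answer: 7

Derivation:
Subtree rooted at F contains: A, B, D, E, F, G, H
Count = 7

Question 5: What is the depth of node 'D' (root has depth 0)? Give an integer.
Answer: 3

Derivation:
Path from root to D: C -> F -> G -> D
Depth = number of edges = 3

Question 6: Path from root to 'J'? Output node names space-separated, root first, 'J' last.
Walk down from root: C -> J

Answer: C J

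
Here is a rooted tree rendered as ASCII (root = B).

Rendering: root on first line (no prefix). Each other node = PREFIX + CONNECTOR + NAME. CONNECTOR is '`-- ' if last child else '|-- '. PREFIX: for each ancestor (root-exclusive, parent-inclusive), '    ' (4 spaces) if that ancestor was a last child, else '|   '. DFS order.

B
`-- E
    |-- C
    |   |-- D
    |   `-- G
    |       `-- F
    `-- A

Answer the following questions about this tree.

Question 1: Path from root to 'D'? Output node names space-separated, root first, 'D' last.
Answer: B E C D

Derivation:
Walk down from root: B -> E -> C -> D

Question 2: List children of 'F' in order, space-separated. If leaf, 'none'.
Node F's children (from adjacency): (leaf)

Answer: none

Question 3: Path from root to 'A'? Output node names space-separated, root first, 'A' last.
Walk down from root: B -> E -> A

Answer: B E A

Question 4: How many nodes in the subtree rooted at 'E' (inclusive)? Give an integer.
Subtree rooted at E contains: A, C, D, E, F, G
Count = 6

Answer: 6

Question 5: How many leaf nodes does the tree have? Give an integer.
Answer: 3

Derivation:
Leaves (nodes with no children): A, D, F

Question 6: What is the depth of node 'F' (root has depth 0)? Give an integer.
Path from root to F: B -> E -> C -> G -> F
Depth = number of edges = 4

Answer: 4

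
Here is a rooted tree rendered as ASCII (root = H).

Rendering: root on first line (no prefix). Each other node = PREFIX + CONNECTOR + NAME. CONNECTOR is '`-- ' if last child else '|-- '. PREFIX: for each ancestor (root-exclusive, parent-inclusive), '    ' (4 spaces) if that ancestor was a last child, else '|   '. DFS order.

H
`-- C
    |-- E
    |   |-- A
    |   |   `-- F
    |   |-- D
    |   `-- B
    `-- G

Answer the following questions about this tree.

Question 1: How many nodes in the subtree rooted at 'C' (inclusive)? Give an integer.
Answer: 7

Derivation:
Subtree rooted at C contains: A, B, C, D, E, F, G
Count = 7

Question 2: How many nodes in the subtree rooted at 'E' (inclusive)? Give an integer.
Subtree rooted at E contains: A, B, D, E, F
Count = 5

Answer: 5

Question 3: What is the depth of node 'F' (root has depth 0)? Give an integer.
Path from root to F: H -> C -> E -> A -> F
Depth = number of edges = 4

Answer: 4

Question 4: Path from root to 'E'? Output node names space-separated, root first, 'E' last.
Answer: H C E

Derivation:
Walk down from root: H -> C -> E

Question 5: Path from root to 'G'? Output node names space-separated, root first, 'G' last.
Answer: H C G

Derivation:
Walk down from root: H -> C -> G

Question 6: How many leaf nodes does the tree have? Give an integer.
Answer: 4

Derivation:
Leaves (nodes with no children): B, D, F, G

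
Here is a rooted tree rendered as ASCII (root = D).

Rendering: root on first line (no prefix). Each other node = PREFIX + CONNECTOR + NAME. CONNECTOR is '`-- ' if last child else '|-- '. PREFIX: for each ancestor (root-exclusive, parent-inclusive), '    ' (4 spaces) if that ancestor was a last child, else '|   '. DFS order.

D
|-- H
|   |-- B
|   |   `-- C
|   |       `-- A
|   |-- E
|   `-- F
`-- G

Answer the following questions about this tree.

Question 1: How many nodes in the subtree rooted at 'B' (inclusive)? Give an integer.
Subtree rooted at B contains: A, B, C
Count = 3

Answer: 3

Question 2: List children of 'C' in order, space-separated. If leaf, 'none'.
Node C's children (from adjacency): A

Answer: A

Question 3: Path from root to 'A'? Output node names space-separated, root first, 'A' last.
Walk down from root: D -> H -> B -> C -> A

Answer: D H B C A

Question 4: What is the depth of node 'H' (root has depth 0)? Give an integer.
Path from root to H: D -> H
Depth = number of edges = 1

Answer: 1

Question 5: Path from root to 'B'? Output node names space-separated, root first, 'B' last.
Walk down from root: D -> H -> B

Answer: D H B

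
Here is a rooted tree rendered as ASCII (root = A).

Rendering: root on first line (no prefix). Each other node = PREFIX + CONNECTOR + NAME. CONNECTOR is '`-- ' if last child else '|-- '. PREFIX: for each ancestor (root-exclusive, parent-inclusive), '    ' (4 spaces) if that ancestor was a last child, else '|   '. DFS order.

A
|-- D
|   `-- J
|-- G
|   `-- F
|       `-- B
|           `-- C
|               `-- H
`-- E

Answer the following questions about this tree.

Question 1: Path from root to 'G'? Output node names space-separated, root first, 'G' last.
Walk down from root: A -> G

Answer: A G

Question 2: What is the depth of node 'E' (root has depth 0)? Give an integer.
Answer: 1

Derivation:
Path from root to E: A -> E
Depth = number of edges = 1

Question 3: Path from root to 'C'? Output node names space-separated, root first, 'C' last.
Walk down from root: A -> G -> F -> B -> C

Answer: A G F B C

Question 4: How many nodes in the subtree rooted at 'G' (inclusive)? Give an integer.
Subtree rooted at G contains: B, C, F, G, H
Count = 5

Answer: 5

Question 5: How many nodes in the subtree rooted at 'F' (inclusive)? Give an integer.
Answer: 4

Derivation:
Subtree rooted at F contains: B, C, F, H
Count = 4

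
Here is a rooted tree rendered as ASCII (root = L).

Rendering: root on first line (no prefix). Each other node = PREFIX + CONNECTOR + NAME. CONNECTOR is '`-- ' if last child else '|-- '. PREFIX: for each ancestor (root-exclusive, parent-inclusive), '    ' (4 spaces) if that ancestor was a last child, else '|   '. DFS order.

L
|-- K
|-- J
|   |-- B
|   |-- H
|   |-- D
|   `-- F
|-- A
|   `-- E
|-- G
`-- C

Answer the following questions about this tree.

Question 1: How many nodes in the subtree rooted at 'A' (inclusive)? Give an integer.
Answer: 2

Derivation:
Subtree rooted at A contains: A, E
Count = 2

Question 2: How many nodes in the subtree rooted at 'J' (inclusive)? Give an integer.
Subtree rooted at J contains: B, D, F, H, J
Count = 5

Answer: 5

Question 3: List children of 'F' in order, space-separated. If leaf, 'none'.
Answer: none

Derivation:
Node F's children (from adjacency): (leaf)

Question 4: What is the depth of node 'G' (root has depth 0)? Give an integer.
Answer: 1

Derivation:
Path from root to G: L -> G
Depth = number of edges = 1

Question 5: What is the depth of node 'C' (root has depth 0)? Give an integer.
Path from root to C: L -> C
Depth = number of edges = 1

Answer: 1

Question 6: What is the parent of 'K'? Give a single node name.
Answer: L

Derivation:
Scan adjacency: K appears as child of L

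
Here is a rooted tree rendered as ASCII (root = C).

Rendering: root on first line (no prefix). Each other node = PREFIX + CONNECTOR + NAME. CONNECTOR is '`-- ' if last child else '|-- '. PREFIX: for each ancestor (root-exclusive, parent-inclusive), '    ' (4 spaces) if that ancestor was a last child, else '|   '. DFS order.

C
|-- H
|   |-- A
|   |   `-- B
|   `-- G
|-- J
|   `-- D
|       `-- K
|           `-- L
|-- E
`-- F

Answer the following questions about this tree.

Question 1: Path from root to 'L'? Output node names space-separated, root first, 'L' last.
Walk down from root: C -> J -> D -> K -> L

Answer: C J D K L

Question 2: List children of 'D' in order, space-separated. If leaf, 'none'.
Answer: K

Derivation:
Node D's children (from adjacency): K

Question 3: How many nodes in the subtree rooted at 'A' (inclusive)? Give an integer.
Subtree rooted at A contains: A, B
Count = 2

Answer: 2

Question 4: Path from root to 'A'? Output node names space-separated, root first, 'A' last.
Answer: C H A

Derivation:
Walk down from root: C -> H -> A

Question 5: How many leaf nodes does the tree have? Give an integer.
Leaves (nodes with no children): B, E, F, G, L

Answer: 5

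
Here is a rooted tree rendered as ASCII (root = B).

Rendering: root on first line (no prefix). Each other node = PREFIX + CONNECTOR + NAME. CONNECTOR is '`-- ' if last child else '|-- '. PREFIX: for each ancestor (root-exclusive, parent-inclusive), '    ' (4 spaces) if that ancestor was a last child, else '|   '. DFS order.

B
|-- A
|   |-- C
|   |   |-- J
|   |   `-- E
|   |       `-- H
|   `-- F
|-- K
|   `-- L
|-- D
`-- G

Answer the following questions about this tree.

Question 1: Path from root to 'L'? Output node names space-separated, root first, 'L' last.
Answer: B K L

Derivation:
Walk down from root: B -> K -> L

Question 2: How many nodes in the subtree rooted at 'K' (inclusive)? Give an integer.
Answer: 2

Derivation:
Subtree rooted at K contains: K, L
Count = 2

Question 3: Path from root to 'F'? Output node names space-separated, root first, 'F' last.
Answer: B A F

Derivation:
Walk down from root: B -> A -> F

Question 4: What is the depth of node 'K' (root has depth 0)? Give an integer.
Answer: 1

Derivation:
Path from root to K: B -> K
Depth = number of edges = 1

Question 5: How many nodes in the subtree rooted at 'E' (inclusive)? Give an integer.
Subtree rooted at E contains: E, H
Count = 2

Answer: 2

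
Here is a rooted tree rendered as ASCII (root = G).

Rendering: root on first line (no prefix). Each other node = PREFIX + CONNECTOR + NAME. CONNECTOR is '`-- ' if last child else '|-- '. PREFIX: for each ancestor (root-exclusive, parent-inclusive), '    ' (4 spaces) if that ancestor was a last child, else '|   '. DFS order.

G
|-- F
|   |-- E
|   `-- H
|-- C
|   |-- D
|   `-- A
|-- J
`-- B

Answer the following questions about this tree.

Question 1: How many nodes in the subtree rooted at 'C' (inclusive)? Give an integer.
Subtree rooted at C contains: A, C, D
Count = 3

Answer: 3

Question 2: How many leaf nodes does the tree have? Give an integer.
Leaves (nodes with no children): A, B, D, E, H, J

Answer: 6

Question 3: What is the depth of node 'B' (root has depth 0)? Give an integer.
Path from root to B: G -> B
Depth = number of edges = 1

Answer: 1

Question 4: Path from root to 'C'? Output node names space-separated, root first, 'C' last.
Answer: G C

Derivation:
Walk down from root: G -> C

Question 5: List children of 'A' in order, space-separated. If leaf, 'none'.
Answer: none

Derivation:
Node A's children (from adjacency): (leaf)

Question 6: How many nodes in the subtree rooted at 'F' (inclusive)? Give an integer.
Subtree rooted at F contains: E, F, H
Count = 3

Answer: 3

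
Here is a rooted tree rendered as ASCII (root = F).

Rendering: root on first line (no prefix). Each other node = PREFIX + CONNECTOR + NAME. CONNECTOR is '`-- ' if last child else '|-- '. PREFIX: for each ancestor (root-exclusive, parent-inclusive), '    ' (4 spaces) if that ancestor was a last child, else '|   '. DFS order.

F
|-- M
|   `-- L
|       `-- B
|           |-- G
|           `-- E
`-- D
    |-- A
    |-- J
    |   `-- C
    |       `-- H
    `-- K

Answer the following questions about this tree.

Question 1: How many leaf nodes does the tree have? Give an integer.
Answer: 5

Derivation:
Leaves (nodes with no children): A, E, G, H, K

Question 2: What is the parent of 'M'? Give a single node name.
Scan adjacency: M appears as child of F

Answer: F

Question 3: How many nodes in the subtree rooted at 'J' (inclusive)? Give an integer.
Subtree rooted at J contains: C, H, J
Count = 3

Answer: 3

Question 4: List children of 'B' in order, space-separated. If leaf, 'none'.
Node B's children (from adjacency): G, E

Answer: G E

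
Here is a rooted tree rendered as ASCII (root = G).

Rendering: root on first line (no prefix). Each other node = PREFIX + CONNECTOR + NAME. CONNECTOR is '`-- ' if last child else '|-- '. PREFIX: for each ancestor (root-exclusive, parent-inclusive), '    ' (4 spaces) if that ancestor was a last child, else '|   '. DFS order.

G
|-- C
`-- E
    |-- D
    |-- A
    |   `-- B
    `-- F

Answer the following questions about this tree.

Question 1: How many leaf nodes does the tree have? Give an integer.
Answer: 4

Derivation:
Leaves (nodes with no children): B, C, D, F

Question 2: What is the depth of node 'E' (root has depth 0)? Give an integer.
Path from root to E: G -> E
Depth = number of edges = 1

Answer: 1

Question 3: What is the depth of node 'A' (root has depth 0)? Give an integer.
Path from root to A: G -> E -> A
Depth = number of edges = 2

Answer: 2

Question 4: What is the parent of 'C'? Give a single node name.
Answer: G

Derivation:
Scan adjacency: C appears as child of G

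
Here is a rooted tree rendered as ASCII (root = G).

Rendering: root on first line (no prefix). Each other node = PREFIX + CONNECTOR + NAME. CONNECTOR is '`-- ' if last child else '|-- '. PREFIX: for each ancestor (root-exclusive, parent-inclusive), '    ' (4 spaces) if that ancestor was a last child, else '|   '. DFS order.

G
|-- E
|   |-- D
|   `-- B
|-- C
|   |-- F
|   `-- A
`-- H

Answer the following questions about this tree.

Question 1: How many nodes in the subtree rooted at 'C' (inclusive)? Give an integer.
Subtree rooted at C contains: A, C, F
Count = 3

Answer: 3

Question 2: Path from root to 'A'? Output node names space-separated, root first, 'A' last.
Walk down from root: G -> C -> A

Answer: G C A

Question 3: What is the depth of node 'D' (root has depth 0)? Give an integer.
Answer: 2

Derivation:
Path from root to D: G -> E -> D
Depth = number of edges = 2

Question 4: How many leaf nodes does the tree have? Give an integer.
Leaves (nodes with no children): A, B, D, F, H

Answer: 5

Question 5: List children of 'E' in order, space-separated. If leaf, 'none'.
Answer: D B

Derivation:
Node E's children (from adjacency): D, B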